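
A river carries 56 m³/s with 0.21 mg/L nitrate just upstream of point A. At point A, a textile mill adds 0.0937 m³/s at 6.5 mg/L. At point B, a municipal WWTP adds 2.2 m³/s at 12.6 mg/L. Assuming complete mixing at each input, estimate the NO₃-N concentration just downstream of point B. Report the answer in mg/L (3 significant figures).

After input A: C = (56·0.21 + 0.0937·6.5) / 56.09 = 0.2205 mg/L.
After input B: C = (56.09·0.2205 + 2.2·12.6) / 58.29 = 0.6877 mg/L.

0.688 mg/L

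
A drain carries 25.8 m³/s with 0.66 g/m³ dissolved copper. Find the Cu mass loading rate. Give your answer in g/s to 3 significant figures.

17.0 g/s

Mass flux = Q·C = 25.8 m³/s × 0.66 g/m³ = 17.03 g/s.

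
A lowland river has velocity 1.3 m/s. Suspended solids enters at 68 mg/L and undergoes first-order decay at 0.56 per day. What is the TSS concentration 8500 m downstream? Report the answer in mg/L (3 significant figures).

65.2 mg/L

Travel time t = 8500 m / 1.3 m/s = 8500/1.3 = 6538 s = 0.07568 d.
First-order decay: C = 68·exp(−0.56·0.07568) = 68·0.9585 = 65.18 mg/L.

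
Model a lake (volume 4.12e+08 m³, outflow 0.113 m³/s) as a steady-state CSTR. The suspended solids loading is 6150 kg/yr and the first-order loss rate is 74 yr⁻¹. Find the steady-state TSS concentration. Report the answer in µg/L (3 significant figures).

0.202 µg/L

Outflow Q = 0.113 m³/s × 3.156e+07 s/yr = 3.566e+06 m³/yr.
Steady-state CSTR mass balance: W = Q·C + k·V·C, so C = W/(Q + kV).
Q + kV = 3.566e+06 + 74·4.12e+08 = 3.049e+10 m³/yr.
C = 6150/3.049e+10 = 2.017e-07 kg/m³ = 0.0002017 mg/L = 0.2017 µg/L.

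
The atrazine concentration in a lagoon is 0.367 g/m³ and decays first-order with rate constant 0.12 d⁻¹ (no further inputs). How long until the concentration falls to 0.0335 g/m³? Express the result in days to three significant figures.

19.9 d

t = ln(C₀/C)/k = ln(0.367/0.0335)/0.12 = 2.394/0.12 = 19.95 d.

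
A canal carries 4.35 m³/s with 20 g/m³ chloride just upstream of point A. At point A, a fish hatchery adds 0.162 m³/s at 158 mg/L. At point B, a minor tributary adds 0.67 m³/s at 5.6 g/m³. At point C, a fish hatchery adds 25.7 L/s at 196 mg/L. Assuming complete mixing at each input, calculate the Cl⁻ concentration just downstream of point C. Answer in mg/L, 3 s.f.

After input A: C = (4.35·20 + 0.162·158) / 4.512 = 24.95 mg/L.
After input B: C = (4.512·24.95 + 0.67·5.6) / 5.182 = 22.45 mg/L.
25.7 L/s = 0.0257 m³/s.
After input C: C = (5.182·22.45 + 0.0257·196) / 5.208 = 23.31 mg/L.

23.3 mg/L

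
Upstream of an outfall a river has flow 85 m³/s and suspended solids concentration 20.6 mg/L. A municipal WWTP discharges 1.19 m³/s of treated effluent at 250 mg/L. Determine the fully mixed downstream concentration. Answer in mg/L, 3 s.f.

By mass balance at complete mixing, C = (1.19·250 + 85·20.6) / (1.19 + 85) = 2048/86.19 = 23.77 mg/L.

23.8 mg/L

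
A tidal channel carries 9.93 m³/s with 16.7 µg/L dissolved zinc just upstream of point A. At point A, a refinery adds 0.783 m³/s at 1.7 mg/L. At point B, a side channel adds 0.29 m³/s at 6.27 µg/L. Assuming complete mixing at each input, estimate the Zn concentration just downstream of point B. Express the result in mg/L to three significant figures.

16.7 µg/L = 0.0167 mg/L.
After input A: C = (9.93·0.0167 + 0.783·1.7) / 10.71 = 0.1397 mg/L.
6.27 µg/L = 0.00627 mg/L.
After input B: C = (10.71·0.1397 + 0.29·0.00627) / 11 = 0.1362 mg/L.

0.136 mg/L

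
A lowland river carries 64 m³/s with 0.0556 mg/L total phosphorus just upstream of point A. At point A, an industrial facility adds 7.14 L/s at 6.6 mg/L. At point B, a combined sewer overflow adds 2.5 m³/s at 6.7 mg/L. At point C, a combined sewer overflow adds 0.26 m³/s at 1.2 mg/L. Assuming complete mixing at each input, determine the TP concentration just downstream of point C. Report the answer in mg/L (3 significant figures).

0.310 mg/L

7.14 L/s = 0.00714 m³/s.
After input A: C = (64·0.0556 + 0.00714·6.6) / 64.01 = 0.05633 mg/L.
After input B: C = (64.01·0.05633 + 2.5·6.7) / 66.51 = 0.3061 mg/L.
After input C: C = (66.51·0.3061 + 0.26·1.2) / 66.77 = 0.3095 mg/L.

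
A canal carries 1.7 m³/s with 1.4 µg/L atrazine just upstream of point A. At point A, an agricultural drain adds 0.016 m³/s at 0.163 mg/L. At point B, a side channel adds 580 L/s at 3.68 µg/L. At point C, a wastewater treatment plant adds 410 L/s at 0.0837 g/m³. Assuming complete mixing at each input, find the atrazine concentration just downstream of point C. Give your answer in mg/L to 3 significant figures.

0.0153 mg/L

1.4 µg/L = 0.0014 mg/L.
After input A: C = (1.7·0.0014 + 0.016·0.163) / 1.716 = 0.002907 mg/L.
580 L/s = 0.58 m³/s.
3.68 µg/L = 0.00368 mg/L.
After input B: C = (1.716·0.002907 + 0.58·0.00368) / 2.296 = 0.003102 mg/L.
410 L/s = 0.41 m³/s.
After input C: C = (2.296·0.003102 + 0.41·0.0837) / 2.706 = 0.01531 mg/L.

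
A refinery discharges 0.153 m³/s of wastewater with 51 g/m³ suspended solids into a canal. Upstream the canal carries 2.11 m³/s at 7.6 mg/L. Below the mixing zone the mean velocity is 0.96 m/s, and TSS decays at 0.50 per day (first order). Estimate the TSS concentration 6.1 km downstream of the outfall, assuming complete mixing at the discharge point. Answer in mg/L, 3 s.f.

After complete mixing, C₀ = (0.153·51 + 2.11·7.6) / 2.263 = 10.53 mg/L.
Travel time t = 6100 m / 0.96 m/s = 6354 s = 0.07354 d.
C = 10.53·exp(−0.50·0.07354) = 10.53·0.9639 = 10.15 mg/L.

10.2 mg/L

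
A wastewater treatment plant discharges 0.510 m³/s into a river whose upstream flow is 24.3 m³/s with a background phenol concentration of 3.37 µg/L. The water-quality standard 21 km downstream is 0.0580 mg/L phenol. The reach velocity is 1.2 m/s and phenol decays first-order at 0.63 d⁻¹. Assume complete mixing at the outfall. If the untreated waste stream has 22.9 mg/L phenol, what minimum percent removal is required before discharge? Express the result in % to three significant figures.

3.37 µg/L = 0.00337 mg/L.
Travel time to the compliance point: t = 2.1e+04/1.2 = 1.75e+04 s = 0.2025 d; decay factor exp(−0.63·0.2025) = 0.8802.
So the concentration just after mixing may be at most 0.058/0.8802 = 0.06589 mg/L.
Mass balance: 0.06589·24.81 = 0.51·Cₑ + 24.3·0.00337.
Cₑ = (1.635 − 0.08189) / 0.51 = 3.045 mg/L.
Required removal = 1 − 3.045/22.9 = 86.7 %.

86.7 %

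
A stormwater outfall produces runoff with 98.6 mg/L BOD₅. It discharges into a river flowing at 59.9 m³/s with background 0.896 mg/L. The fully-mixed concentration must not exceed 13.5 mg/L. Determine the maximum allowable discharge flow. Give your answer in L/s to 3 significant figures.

8870 L/s

Mass balance at complete mixing: C_std·(Q_w + Q_r) = Q_w·C_e + Q_r·C_b.
Rearranging, Q_w = Q_r·(C_std − C_b)/(C_e − C_std) = 59.9·(13.5 − 0.896) / (98.6 − 13.5) = 8.872 m³/s.
= 8872 L/s.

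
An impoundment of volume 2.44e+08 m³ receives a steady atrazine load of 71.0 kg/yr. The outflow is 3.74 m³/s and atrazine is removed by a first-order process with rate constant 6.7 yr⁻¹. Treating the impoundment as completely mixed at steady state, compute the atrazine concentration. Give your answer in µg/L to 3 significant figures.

Outflow Q = 3.74 m³/s × 3.156e+07 s/yr = 1.18e+08 m³/yr.
Steady-state CSTR mass balance: W = Q·C + k·V·C, so C = W/(Q + kV).
Q + kV = 1.18e+08 + 6.7·2.44e+08 = 1.753e+09 m³/yr.
C = 71.0/1.753e+09 = 4.051e-08 kg/m³ = 4.051e-05 mg/L = 0.04051 µg/L.

0.0405 µg/L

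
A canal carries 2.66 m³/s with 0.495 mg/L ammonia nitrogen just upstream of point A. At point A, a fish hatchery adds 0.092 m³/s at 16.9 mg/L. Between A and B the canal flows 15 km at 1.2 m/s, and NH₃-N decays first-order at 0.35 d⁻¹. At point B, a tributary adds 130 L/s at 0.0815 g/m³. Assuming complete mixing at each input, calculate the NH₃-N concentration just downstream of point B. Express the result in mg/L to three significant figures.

After input A: C = (2.66·0.495 + 0.092·16.9) / 2.752 = 1.043 mg/L.
Over the 15 km reach to input B (t = 1.25e+04 s = 0.1447 d), decay gives C = 1.043·exp(−0.35·0.1447) = 0.9919 mg/L.
130 L/s = 0.13 m³/s.
After input B: C = (2.752·0.9919 + 0.13·0.0815) / 2.882 = 0.9508 mg/L.

0.951 mg/L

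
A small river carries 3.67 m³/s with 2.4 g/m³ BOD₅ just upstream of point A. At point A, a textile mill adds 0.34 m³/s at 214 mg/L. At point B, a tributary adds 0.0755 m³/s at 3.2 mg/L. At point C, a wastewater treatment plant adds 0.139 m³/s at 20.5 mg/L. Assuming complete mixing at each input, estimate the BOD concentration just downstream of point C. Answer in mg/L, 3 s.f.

After input A: C = (3.67·2.4 + 0.34·214) / 4.01 = 20.34 mg/L.
After input B: C = (4.01·20.34 + 0.0755·3.2) / 4.085 = 20.02 mg/L.
After input C: C = (4.085·20.02 + 0.139·20.5) / 4.224 = 20.04 mg/L.

20.0 mg/L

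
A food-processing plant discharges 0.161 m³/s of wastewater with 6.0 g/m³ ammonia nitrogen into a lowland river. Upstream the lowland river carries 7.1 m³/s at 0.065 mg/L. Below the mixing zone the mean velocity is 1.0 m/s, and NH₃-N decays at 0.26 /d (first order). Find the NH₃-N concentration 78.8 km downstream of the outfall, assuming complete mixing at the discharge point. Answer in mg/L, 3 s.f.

0.155 mg/L

After complete mixing, C₀ = (0.161·6 + 7.1·0.065) / 7.261 = 0.1966 mg/L.
Travel time t = 7.88e+04 m / 1.0 m/s = 7.88e+04 s = 0.912 d.
C = 0.1966·exp(−0.26·0.912) = 0.1966·0.7889 = 0.1551 mg/L.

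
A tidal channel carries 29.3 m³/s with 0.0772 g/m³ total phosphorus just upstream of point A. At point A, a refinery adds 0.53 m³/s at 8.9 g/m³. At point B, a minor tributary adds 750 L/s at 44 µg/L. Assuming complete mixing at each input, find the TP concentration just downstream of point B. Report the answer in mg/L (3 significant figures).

After input A: C = (29.3·0.0772 + 0.53·8.9) / 29.83 = 0.234 mg/L.
750 L/s = 0.75 m³/s.
44 µg/L = 0.044 mg/L.
After input B: C = (29.83·0.234 + 0.75·0.044) / 30.58 = 0.2293 mg/L.

0.229 mg/L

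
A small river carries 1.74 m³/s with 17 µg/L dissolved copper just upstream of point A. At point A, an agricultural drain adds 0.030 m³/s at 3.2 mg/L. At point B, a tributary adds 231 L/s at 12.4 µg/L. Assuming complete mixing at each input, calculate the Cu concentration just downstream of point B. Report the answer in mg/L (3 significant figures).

17 µg/L = 0.017 mg/L.
After input A: C = (1.74·0.017 + 0.03·3.2) / 1.77 = 0.07095 mg/L.
231 L/s = 0.231 m³/s.
12.4 µg/L = 0.0124 mg/L.
After input B: C = (1.77·0.07095 + 0.231·0.0124) / 2.001 = 0.06419 mg/L.

0.0642 mg/L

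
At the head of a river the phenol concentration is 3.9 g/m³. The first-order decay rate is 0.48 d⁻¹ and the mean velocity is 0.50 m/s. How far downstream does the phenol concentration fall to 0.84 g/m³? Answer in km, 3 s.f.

138 km

From C = C₀·e^(−kt), t = ln(C₀/C)/k = ln(3.9/0.84)/0.48 = 1.535/0.48 = 3.199 d.
Distance = v·t = 0.50 m/s × 2.764e+05 s = 1.382e+05 m = 138.2 km.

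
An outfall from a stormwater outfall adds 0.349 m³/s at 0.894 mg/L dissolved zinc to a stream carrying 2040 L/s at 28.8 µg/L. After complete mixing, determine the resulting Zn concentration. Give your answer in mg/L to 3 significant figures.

0.155 mg/L

2040 L/s = 2.04 m³/s.
28.8 µg/L = 0.0288 mg/L.
Conservation of mass across the mixing zone: C = (0.349·0.894 + 2.04·0.0288) / (0.349 + 2.04) = 0.3708/2.389 = 0.1552 mg/L.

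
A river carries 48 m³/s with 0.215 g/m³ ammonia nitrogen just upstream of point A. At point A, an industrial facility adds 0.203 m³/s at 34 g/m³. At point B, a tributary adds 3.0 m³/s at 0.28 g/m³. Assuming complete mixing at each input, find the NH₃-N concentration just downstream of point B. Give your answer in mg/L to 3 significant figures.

0.353 mg/L

After input A: C = (48·0.215 + 0.203·34) / 48.2 = 0.3573 mg/L.
After input B: C = (48.2·0.3573 + 3·0.28) / 51.2 = 0.3528 mg/L.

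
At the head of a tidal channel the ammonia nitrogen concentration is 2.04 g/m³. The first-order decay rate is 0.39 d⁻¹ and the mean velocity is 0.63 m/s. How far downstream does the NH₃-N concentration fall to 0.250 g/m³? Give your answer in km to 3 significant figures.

293 km

From C = C₀·e^(−kt), t = ln(C₀/C)/k = ln(2.04/0.250)/0.39 = 2.099/0.39 = 5.383 d.
Distance = v·t = 0.63 m/s × 4.651e+05 s = 2.93e+05 m = 293 km.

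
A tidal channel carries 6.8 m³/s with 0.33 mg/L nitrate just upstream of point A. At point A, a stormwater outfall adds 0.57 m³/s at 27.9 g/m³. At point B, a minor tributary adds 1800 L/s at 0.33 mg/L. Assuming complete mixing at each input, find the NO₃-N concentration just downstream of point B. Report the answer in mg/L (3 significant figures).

2.04 mg/L

After input A: C = (6.8·0.33 + 0.57·27.9) / 7.37 = 2.462 mg/L.
1800 L/s = 1.8 m³/s.
After input B: C = (7.37·2.462 + 1.8·0.33) / 9.17 = 2.044 mg/L.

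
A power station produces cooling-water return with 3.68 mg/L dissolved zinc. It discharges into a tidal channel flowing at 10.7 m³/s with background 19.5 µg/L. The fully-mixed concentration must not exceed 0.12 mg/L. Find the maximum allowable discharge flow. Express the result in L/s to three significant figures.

302 L/s

19.5 µg/L = 0.0195 mg/L.
Mass balance at complete mixing: C_std·(Q_w + Q_r) = Q_w·C_e + Q_r·C_b.
Rearranging, Q_w = Q_r·(C_std − C_b)/(C_e − C_std) = 10.7·(0.12 − 0.0195) / (3.68 − 0.12) = 0.3021 m³/s.
= 302.1 L/s.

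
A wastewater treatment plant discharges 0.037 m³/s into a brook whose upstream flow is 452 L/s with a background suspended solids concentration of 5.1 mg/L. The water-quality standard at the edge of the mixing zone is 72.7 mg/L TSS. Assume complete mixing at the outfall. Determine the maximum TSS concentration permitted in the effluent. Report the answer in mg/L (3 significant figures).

452 L/s = 0.452 m³/s.
Mass balance: 72.7·0.489 = 0.037·Cₑ + 0.452·5.1.
Cₑ = (35.55 − 2.305) / 0.037 = 898.5 mg/L.

899 mg/L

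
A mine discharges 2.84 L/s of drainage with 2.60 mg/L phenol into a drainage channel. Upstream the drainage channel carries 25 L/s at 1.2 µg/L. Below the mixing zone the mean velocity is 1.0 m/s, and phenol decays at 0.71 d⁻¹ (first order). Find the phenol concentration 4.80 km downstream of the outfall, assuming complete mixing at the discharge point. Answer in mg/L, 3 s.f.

0.256 mg/L

2.84 L/s = 0.00284 m³/s.
25 L/s = 0.025 m³/s.
1.2 µg/L = 0.0012 mg/L.
After complete mixing, C₀ = (0.00284·2.6 + 0.025·0.0012) / 0.02784 = 0.2663 mg/L.
Travel time t = 4800 m / 1.0 m/s = 4800 s = 0.05556 d.
C = 0.2663·exp(−0.71·0.05556) = 0.2663·0.9613 = 0.256 mg/L.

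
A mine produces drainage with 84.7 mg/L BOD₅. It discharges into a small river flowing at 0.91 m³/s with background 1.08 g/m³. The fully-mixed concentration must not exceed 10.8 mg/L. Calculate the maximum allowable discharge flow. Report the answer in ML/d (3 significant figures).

Mass balance at complete mixing: C_std·(Q_w + Q_r) = Q_w·C_e + Q_r·C_b.
Rearranging, Q_w = Q_r·(C_std − C_b)/(C_e − C_std) = 0.91·(10.8 − 1.08) / (84.7 − 10.8) = 0.1197 m³/s.
= 10.34 ML/d.

10.3 ML/d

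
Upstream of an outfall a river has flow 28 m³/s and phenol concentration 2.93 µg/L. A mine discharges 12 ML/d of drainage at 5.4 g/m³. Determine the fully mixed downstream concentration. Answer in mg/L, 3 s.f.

0.0296 mg/L

12 ML/d = 0.1389 m³/s.
2.93 µg/L = 0.00293 mg/L.
Conservation of mass across the mixing zone: C = (0.1389·5.4 + 28·0.00293) / (0.1389 + 28) = 0.832/28.14 = 0.02957 mg/L.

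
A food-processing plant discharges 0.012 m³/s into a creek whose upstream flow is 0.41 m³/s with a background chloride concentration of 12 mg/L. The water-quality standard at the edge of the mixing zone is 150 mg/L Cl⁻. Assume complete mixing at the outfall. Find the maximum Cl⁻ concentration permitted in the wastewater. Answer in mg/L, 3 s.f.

Mass balance: 150·0.422 = 0.012·Cₑ + 0.41·12.
Cₑ = (63.3 − 4.92) / 0.012 = 4865 mg/L.

4860 mg/L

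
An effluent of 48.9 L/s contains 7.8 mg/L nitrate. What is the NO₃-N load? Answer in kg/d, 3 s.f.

33.0 kg/d

48.9 L/s = 0.0489 m³/s.
Mass flux = Q·C = 0.0489 m³/s × 7.8 g/m³ = 0.3814 g/s.
= 0.3814 g/s × 86.4 = 32.95 kg/d.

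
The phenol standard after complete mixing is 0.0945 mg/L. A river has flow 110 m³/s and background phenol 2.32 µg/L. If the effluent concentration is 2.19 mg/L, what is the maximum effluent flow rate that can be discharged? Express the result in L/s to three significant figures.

2.32 µg/L = 0.00232 mg/L.
Mass balance at complete mixing: C_std·(Q_w + Q_r) = Q_w·C_e + Q_r·C_b.
Rearranging, Q_w = Q_r·(C_std − C_b)/(C_e − C_std) = 110·(0.0945 − 0.00232) / (2.19 − 0.0945) = 4.839 m³/s.
= 4839 L/s.

4840 L/s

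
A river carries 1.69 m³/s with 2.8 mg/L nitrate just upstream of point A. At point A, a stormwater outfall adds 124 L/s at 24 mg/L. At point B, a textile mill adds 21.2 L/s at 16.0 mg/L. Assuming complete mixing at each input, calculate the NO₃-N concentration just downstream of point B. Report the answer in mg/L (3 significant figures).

4.38 mg/L

124 L/s = 0.124 m³/s.
After input A: C = (1.69·2.8 + 0.124·24) / 1.814 = 4.249 mg/L.
21.2 L/s = 0.0212 m³/s.
After input B: C = (1.814·4.249 + 0.0212·16) / 1.835 = 4.385 mg/L.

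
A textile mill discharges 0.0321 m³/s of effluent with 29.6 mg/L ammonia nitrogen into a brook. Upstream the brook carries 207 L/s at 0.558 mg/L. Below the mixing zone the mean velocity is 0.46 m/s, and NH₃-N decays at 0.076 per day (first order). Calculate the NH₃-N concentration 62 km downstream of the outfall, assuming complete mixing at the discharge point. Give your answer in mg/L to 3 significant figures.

207 L/s = 0.207 m³/s.
After complete mixing, C₀ = (0.0321·29.6 + 0.207·0.558) / 0.2391 = 4.457 mg/L.
Travel time t = 6.2e+04 m / 0.46 m/s = 1.348e+05 s = 1.56 d.
C = 4.457·exp(−0.076·1.56) = 4.457·0.8882 = 3.959 mg/L.

3.96 mg/L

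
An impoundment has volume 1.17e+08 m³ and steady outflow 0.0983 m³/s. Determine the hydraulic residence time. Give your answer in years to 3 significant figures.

Q = 0.0983 m³/s × 3.156e+07 s/yr = 3.102e+06 m³/yr.
Hydraulic residence time τ = V/Q = 1.17e+08/3.102e+06 = 37.72 yr.

37.7 yr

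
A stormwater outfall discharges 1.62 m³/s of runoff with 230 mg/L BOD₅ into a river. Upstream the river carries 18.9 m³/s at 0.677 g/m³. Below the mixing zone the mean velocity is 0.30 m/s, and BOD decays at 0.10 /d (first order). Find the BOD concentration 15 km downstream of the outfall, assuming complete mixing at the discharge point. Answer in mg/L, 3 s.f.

After complete mixing, C₀ = (1.62·230 + 18.9·0.677) / 20.52 = 18.78 mg/L.
Travel time t = 1.5e+04 m / 0.30 m/s = 5e+04 s = 0.5787 d.
C = 18.78·exp(−0.10·0.5787) = 18.78·0.9438 = 17.73 mg/L.

17.7 mg/L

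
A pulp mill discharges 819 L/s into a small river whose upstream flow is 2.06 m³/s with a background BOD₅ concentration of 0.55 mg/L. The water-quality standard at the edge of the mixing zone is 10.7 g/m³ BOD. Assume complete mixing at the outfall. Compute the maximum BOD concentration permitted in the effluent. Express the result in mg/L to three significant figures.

36.2 mg/L

819 L/s = 0.819 m³/s.
Mass balance: 10.7·2.879 = 0.819·Cₑ + 2.06·0.55.
Cₑ = (30.81 − 1.133) / 0.819 = 36.23 mg/L.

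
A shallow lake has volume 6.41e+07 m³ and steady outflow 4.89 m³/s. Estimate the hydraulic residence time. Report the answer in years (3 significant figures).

Q = 4.89 m³/s × 3.156e+07 s/yr = 1.543e+08 m³/yr.
Hydraulic residence time τ = V/Q = 6.41e+07/1.543e+08 = 0.4154 yr.

0.415 yr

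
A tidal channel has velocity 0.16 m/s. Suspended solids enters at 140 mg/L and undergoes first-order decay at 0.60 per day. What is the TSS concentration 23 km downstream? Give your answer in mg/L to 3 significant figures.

Travel time t = 23 km / 0.16 m/s = 2.3e+04/0.16 = 1.438e+05 s = 1.664 d.
First-order decay: C = 140·exp(−0.60·1.664) = 140·0.3685 = 51.59 mg/L.

51.6 mg/L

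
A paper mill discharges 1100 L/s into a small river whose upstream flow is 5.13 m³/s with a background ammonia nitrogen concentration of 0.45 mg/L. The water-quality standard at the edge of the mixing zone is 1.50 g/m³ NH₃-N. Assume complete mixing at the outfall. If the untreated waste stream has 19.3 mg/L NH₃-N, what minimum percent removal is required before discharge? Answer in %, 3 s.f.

1100 L/s = 1.1 m³/s.
Mass balance: 1.5·6.23 = 1.1·Cₑ + 5.13·0.45.
Cₑ = (9.345 − 2.308) / 1.1 = 6.397 mg/L.
Required removal = 1 − 6.397/19.3 = 66.86 %.

66.9 %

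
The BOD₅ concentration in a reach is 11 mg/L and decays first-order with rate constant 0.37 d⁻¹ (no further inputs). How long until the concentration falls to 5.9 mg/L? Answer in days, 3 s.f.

t = ln(C₀/C)/k = ln(11/5.9)/0.37 = 0.6229/0.37 = 1.684 d.

1.68 d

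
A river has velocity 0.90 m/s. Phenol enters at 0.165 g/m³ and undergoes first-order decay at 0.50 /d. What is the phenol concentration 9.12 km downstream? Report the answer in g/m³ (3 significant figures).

0.156 g/m³

Travel time t = 9.12 km / 0.90 m/s = 9120/0.90 = 1.013e+04 s = 0.1173 d.
First-order decay: C = 0.165·exp(−0.50·0.1173) = 0.165·0.943 = 0.1556 g/m³.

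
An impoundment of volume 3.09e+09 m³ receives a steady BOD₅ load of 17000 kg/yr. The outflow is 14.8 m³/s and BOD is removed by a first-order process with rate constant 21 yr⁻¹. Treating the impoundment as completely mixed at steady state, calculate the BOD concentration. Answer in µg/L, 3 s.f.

0.260 µg/L

Outflow Q = 14.8 m³/s × 3.156e+07 s/yr = 4.671e+08 m³/yr.
Steady-state CSTR mass balance: W = Q·C + k·V·C, so C = W/(Q + kV).
Q + kV = 4.671e+08 + 21·3.09e+09 = 6.536e+10 m³/yr.
C = 17000/6.536e+10 = 2.601e-07 kg/m³ = 0.0002601 mg/L = 0.2601 µg/L.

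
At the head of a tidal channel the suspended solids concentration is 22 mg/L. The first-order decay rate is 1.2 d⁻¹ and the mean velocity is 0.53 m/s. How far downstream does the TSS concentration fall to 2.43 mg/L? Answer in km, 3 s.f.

84.1 km

From C = C₀·e^(−kt), t = ln(C₀/C)/k = ln(22/2.43)/1.2 = 2.203/1.2 = 1.836 d.
Distance = v·t = 0.53 m/s × 1.586e+05 s = 8.407e+04 m = 84.07 km.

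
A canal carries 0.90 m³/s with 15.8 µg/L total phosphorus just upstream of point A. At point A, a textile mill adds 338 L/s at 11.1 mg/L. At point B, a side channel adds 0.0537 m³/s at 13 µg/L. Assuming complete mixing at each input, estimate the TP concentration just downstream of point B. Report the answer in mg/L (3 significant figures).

2.92 mg/L

15.8 µg/L = 0.0158 mg/L.
338 L/s = 0.338 m³/s.
After input A: C = (0.9·0.0158 + 0.338·11.1) / 1.238 = 3.042 mg/L.
13 µg/L = 0.013 mg/L.
After input B: C = (1.238·3.042 + 0.0537·0.013) / 1.292 = 2.916 mg/L.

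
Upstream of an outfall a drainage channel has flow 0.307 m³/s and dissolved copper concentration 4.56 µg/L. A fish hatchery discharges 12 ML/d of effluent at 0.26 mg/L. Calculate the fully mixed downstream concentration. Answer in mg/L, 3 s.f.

12 ML/d = 0.1389 m³/s.
4.56 µg/L = 0.00456 mg/L.
Conservation of mass across the mixing zone: C = (0.1389·0.26 + 0.307·0.00456) / (0.1389 + 0.307) = 0.03751/0.4459 = 0.08413 mg/L.

0.0841 mg/L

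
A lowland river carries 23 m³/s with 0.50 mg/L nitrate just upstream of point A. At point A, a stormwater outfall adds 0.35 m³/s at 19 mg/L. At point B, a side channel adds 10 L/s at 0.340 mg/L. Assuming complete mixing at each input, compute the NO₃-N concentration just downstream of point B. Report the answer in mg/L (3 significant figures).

After input A: C = (23·0.5 + 0.35·19) / 23.35 = 0.7773 mg/L.
10 L/s = 0.01 m³/s.
After input B: C = (23.35·0.7773 + 0.01·0.34) / 23.36 = 0.7771 mg/L.

0.777 mg/L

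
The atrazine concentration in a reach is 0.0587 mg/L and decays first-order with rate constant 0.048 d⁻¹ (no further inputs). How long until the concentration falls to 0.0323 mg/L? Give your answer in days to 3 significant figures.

12.4 d

t = ln(C₀/C)/k = ln(0.0587/0.0323)/0.048 = 0.5974/0.048 = 12.45 d.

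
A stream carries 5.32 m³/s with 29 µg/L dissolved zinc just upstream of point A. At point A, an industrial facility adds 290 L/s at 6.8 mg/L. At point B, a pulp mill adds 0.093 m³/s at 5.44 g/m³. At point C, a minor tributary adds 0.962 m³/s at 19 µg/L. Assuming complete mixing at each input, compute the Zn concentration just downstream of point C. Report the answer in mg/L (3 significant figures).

29 µg/L = 0.029 mg/L.
290 L/s = 0.29 m³/s.
After input A: C = (5.32·0.029 + 0.29·6.8) / 5.61 = 0.379 mg/L.
After input B: C = (5.61·0.379 + 0.093·5.44) / 5.703 = 0.4615 mg/L.
19 µg/L = 0.019 mg/L.
After input C: C = (5.703·0.4615 + 0.962·0.019) / 6.665 = 0.3977 mg/L.

0.398 mg/L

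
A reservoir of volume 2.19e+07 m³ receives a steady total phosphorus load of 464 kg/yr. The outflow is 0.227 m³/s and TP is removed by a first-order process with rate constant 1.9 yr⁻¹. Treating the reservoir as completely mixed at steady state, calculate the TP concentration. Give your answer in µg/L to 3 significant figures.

Outflow Q = 0.227 m³/s × 3.156e+07 s/yr = 7.164e+06 m³/yr.
Steady-state CSTR mass balance: W = Q·C + k·V·C, so C = W/(Q + kV).
Q + kV = 7.164e+06 + 1.9·2.19e+07 = 4.877e+07 m³/yr.
C = 464/4.877e+07 = 9.513e-06 kg/m³ = 0.009513 mg/L = 9.513 µg/L.

9.51 µg/L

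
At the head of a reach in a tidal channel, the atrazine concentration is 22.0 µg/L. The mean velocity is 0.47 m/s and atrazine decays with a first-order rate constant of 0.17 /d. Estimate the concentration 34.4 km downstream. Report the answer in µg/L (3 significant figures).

Travel time t = 34.4 km / 0.47 m/s = 3.44e+04/0.47 = 7.319e+04 s = 0.8471 d.
First-order decay: C = 22.0·exp(−0.17·0.8471) = 22.0·0.8659 = 19.05 µg/L.

19.0 µg/L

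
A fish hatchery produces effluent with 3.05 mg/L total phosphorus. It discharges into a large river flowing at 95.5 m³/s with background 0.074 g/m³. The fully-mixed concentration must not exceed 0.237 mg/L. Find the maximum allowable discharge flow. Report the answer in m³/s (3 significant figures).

Mass balance at complete mixing: C_std·(Q_w + Q_r) = Q_w·C_e + Q_r·C_b.
Rearranging, Q_w = Q_r·(C_std − C_b)/(C_e − C_std) = 95.5·(0.237 − 0.074) / (3.05 − 0.237) = 5.534 m³/s.

5.53 m³/s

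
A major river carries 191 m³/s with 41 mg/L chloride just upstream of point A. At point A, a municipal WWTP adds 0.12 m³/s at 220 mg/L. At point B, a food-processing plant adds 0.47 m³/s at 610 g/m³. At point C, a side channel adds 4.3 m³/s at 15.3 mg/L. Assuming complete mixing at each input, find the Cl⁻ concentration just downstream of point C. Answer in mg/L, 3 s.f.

After input A: C = (191·41 + 0.12·220) / 191.1 = 41.11 mg/L.
After input B: C = (191.1·41.11 + 0.47·610) / 191.6 = 42.51 mg/L.
After input C: C = (191.6·42.51 + 4.3·15.3) / 195.9 = 41.91 mg/L.

41.9 mg/L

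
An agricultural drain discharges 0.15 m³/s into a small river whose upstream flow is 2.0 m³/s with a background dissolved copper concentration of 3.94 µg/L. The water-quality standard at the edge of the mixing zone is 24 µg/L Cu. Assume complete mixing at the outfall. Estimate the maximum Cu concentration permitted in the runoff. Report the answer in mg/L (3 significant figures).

3.94 µg/L = 0.00394 mg/L.
24 µg/L = 0.024 mg/L.
Mass balance: 0.024·2.15 = 0.15·Cₑ + 2·0.00394.
Cₑ = (0.0516 − 0.00788) / 0.15 = 0.2915 mg/L.

0.291 mg/L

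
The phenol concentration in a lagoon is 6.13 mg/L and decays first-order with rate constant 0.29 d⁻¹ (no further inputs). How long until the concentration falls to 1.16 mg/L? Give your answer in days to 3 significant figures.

t = ln(C₀/C)/k = ln(6.13/1.16)/0.29 = 1.665/0.29 = 5.741 d.

5.74 d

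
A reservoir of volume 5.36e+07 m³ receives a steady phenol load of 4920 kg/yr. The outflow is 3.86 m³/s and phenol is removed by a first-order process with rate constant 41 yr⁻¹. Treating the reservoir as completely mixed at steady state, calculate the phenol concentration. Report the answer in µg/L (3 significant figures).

Outflow Q = 3.86 m³/s × 3.156e+07 s/yr = 1.218e+08 m³/yr.
Steady-state CSTR mass balance: W = Q·C + k·V·C, so C = W/(Q + kV).
Q + kV = 1.218e+08 + 41·5.36e+07 = 2.319e+09 m³/yr.
C = 4920/2.319e+09 = 2.121e-06 kg/m³ = 0.002121 mg/L = 2.121 µg/L.

2.12 µg/L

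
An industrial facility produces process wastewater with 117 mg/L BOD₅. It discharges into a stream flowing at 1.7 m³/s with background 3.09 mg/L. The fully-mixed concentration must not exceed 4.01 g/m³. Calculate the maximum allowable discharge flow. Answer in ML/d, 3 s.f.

1.20 ML/d

Mass balance at complete mixing: C_std·(Q_w + Q_r) = Q_w·C_e + Q_r·C_b.
Rearranging, Q_w = Q_r·(C_std − C_b)/(C_e − C_std) = 1.7·(4.01 − 3.09) / (117 − 4.01) = 0.01384 m³/s.
= 1.196 ML/d.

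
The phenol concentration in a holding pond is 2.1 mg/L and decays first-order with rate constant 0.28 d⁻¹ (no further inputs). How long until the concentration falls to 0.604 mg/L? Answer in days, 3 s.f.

t = ln(C₀/C)/k = ln(2.1/0.604)/0.28 = 1.246/0.28 = 4.45 d.

4.45 d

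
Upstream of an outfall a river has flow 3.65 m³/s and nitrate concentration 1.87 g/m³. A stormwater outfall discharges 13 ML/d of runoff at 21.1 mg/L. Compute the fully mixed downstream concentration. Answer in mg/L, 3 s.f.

2.63 mg/L

13 ML/d = 0.1505 m³/s.
Flow-weighted mixing gives C = (0.1505·21.1 + 3.65·1.87) / (0.1505 + 3.65) = 10/3.8 = 2.631 mg/L.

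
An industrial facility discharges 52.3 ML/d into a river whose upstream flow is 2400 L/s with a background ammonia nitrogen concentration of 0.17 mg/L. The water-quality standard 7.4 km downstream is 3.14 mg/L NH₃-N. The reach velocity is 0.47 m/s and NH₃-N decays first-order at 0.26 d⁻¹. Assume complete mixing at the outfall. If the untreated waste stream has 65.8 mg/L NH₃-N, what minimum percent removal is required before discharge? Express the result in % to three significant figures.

52.3 ML/d = 0.6053 m³/s.
2400 L/s = 2.4 m³/s.
Travel time to the compliance point: t = 7400/0.47 = 1.574e+04 s = 0.1822 d; decay factor exp(−0.26·0.1822) = 0.9537.
So the concentration just after mixing may be at most 3.14/0.9537 = 3.292 mg/L.
Mass balance: 3.292·3.005 = 0.6053·Cₑ + 2.4·0.17.
Cₑ = (9.895 − 0.408) / 0.6053 = 15.67 mg/L.
Required removal = 1 − 15.67/65.8 = 76.18 %.

76.2 %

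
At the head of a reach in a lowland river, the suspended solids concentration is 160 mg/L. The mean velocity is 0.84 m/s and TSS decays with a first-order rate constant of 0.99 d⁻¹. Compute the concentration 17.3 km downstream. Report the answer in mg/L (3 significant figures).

126 mg/L

Travel time t = 17.3 km / 0.84 m/s = 1.73e+04/0.84 = 2.06e+04 s = 0.2384 d.
First-order decay: C = 160·exp(−0.99·0.2384) = 160·0.7898 = 126.4 mg/L.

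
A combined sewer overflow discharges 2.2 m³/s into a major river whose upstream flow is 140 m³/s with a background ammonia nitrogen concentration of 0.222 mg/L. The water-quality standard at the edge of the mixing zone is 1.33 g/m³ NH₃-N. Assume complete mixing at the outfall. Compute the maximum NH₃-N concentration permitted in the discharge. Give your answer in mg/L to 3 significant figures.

Mass balance: 1.33·142.2 = 2.2·Cₑ + 140·0.222.
Cₑ = (189.1 − 31.08) / 2.2 = 71.84 mg/L.

71.8 mg/L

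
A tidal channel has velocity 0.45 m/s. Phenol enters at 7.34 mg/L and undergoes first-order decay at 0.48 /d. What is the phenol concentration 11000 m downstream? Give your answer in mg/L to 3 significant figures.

6.41 mg/L

Travel time t = 11000 m / 0.45 m/s = 1.1e+04/0.45 = 2.444e+04 s = 0.2829 d.
First-order decay: C = 7.34·exp(−0.48·0.2829) = 7.34·0.873 = 6.408 mg/L.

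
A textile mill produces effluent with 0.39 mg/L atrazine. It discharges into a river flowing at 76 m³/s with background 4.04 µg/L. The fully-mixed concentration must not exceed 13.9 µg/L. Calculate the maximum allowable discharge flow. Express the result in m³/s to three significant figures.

4.04 µg/L = 0.00404 mg/L.
13.9 µg/L = 0.0139 mg/L.
Mass balance at complete mixing: C_std·(Q_w + Q_r) = Q_w·C_e + Q_r·C_b.
Rearranging, Q_w = Q_r·(C_std − C_b)/(C_e − C_std) = 76·(0.0139 − 0.00404) / (0.39 − 0.0139) = 1.992 m³/s.

1.99 m³/s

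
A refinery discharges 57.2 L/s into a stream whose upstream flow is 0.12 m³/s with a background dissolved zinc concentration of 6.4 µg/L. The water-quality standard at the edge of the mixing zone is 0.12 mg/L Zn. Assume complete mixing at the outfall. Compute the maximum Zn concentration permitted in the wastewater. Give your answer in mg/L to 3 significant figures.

0.358 mg/L

57.2 L/s = 0.0572 m³/s.
6.4 µg/L = 0.0064 mg/L.
Mass balance: 0.12·0.1772 = 0.0572·Cₑ + 0.12·0.0064.
Cₑ = (0.02126 − 0.000768) / 0.0572 = 0.3583 mg/L.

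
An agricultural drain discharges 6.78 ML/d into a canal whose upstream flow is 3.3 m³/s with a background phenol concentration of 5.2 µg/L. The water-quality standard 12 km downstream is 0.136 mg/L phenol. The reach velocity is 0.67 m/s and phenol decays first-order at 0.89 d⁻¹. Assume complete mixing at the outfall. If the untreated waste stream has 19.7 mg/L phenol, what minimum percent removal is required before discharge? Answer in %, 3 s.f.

6.78 ML/d = 0.07847 m³/s.
5.2 µg/L = 0.0052 mg/L.
Travel time to the compliance point: t = 1.2e+04/0.67 = 1.791e+04 s = 0.2073 d; decay factor exp(−0.89·0.2073) = 0.8315.
So the concentration just after mixing may be at most 0.136/0.8315 = 0.1636 mg/L.
Mass balance: 0.1636·3.378 = 0.07847·Cₑ + 3.3·0.0052.
Cₑ = (0.5526 − 0.01716) / 0.07847 = 6.823 mg/L.
Required removal = 1 − 6.823/19.7 = 65.37 %.

65.4 %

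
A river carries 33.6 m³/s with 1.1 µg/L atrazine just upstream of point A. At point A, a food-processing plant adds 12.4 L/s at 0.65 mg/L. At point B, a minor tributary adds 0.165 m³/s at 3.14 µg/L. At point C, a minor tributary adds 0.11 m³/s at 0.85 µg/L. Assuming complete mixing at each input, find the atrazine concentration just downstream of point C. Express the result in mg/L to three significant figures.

1.1 µg/L = 0.0011 mg/L.
12.4 L/s = 0.0124 m³/s.
After input A: C = (33.6·0.0011 + 0.0124·0.65) / 33.61 = 0.001339 mg/L.
3.14 µg/L = 0.00314 mg/L.
After input B: C = (33.61·0.001339 + 0.165·0.00314) / 33.78 = 0.001348 mg/L.
0.85 µg/L = 0.00085 mg/L.
After input C: C = (33.78·0.001348 + 0.11·0.00085) / 33.89 = 0.001347 mg/L.

0.00135 mg/L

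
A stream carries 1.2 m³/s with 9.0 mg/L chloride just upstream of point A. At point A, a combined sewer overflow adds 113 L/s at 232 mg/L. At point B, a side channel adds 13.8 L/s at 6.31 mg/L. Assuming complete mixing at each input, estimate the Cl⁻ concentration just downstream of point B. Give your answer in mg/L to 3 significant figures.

113 L/s = 0.113 m³/s.
After input A: C = (1.2·9 + 0.113·232) / 1.313 = 28.19 mg/L.
13.8 L/s = 0.0138 m³/s.
After input B: C = (1.313·28.19 + 0.0138·6.31) / 1.327 = 27.96 mg/L.

28.0 mg/L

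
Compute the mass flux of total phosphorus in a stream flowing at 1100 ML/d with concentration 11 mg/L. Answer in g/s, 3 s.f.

1100 ML/d = 12.73 m³/s.
Mass flux = Q·C = 12.73 m³/s × 11 g/m³ = 140 g/s.

140 g/s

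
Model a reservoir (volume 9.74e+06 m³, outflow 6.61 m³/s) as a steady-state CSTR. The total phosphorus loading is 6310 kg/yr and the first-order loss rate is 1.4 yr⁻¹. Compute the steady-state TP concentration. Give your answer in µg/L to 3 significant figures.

Outflow Q = 6.61 m³/s × 3.156e+07 s/yr = 2.086e+08 m³/yr.
Steady-state CSTR mass balance: W = Q·C + k·V·C, so C = W/(Q + kV).
Q + kV = 2.086e+08 + 1.4·9.74e+06 = 2.222e+08 m³/yr.
C = 6310/2.222e+08 = 2.839e-05 kg/m³ = 0.02839 mg/L = 28.39 µg/L.

28.4 µg/L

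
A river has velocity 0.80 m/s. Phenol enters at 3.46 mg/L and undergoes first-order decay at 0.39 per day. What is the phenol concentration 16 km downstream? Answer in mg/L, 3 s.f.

Travel time t = 16 km / 0.80 m/s = 1.6e+04/0.80 = 2e+04 s = 0.2315 d.
First-order decay: C = 3.46·exp(−0.39·0.2315) = 3.46·0.9137 = 3.161 mg/L.

3.16 mg/L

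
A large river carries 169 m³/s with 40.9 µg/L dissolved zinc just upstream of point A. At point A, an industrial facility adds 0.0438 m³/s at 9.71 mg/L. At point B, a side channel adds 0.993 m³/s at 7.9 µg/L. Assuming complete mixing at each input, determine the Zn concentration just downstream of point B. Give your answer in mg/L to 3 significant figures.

40.9 µg/L = 0.0409 mg/L.
After input A: C = (169·0.0409 + 0.0438·9.71) / 169 = 0.04341 mg/L.
7.9 µg/L = 0.0079 mg/L.
After input B: C = (169·0.04341 + 0.993·0.0079) / 170 = 0.0432 mg/L.

0.0432 mg/L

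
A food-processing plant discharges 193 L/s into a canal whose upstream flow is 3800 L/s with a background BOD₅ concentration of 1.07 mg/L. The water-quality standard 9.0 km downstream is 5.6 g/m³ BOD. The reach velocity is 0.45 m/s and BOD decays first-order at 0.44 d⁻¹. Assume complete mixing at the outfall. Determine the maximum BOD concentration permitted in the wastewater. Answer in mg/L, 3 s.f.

107 mg/L

193 L/s = 0.193 m³/s.
3800 L/s = 3.8 m³/s.
Travel time to the compliance point: t = 9000/0.45 = 2e+04 s = 0.2315 d; decay factor exp(−0.44·0.2315) = 0.9032.
So the concentration just after mixing may be at most 5.6/0.9032 = 6.2 mg/L.
Mass balance: 6.2·3.993 = 0.193·Cₑ + 3.8·1.07.
Cₑ = (24.76 − 4.066) / 0.193 = 107.2 mg/L.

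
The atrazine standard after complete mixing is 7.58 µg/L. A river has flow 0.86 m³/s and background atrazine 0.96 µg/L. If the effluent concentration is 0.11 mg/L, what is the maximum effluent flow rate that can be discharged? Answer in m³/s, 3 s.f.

0.0556 m³/s

0.96 µg/L = 0.00096 mg/L.
7.58 µg/L = 0.00758 mg/L.
Mass balance at complete mixing: C_std·(Q_w + Q_r) = Q_w·C_e + Q_r·C_b.
Rearranging, Q_w = Q_r·(C_std − C_b)/(C_e − C_std) = 0.86·(0.00758 − 0.00096) / (0.11 − 0.00758) = 0.05559 m³/s.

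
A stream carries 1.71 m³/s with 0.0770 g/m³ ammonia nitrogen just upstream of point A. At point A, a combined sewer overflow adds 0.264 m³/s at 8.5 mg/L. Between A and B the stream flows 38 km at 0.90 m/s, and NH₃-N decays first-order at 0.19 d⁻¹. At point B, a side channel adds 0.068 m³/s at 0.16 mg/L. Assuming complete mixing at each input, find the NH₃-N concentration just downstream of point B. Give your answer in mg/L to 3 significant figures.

After input A: C = (1.71·0.077 + 0.264·8.5) / 1.974 = 1.203 mg/L.
Over the 38 km reach to input B (t = 4.222e+04 s = 0.4887 d), decay gives C = 1.203·exp(−0.19·0.4887) = 1.097 mg/L.
After input B: C = (1.974·1.097 + 0.068·0.16) / 2.042 = 1.066 mg/L.

1.07 mg/L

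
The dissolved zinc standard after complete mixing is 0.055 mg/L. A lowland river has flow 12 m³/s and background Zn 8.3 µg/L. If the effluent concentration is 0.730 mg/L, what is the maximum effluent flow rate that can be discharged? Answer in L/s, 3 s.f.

8.3 µg/L = 0.0083 mg/L.
Mass balance at complete mixing: C_std·(Q_w + Q_r) = Q_w·C_e + Q_r·C_b.
Rearranging, Q_w = Q_r·(C_std − C_b)/(C_e − C_std) = 12·(0.055 − 0.0083) / (0.73 − 0.055) = 0.8302 m³/s.
= 830.2 L/s.

830 L/s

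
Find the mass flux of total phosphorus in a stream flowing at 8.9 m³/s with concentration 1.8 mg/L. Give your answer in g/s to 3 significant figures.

Mass flux = Q·C = 8.9 m³/s × 1.8 g/m³ = 16.02 g/s.

16.0 g/s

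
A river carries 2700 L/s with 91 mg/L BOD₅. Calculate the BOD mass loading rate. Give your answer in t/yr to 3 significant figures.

2700 L/s = 2.7 m³/s.
Mass flux = Q·C = 2.7 m³/s × 91 g/m³ = 245.7 g/s.
= 245.7 g/s × 31.56 = 7754 t/yr.

7750 t/yr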